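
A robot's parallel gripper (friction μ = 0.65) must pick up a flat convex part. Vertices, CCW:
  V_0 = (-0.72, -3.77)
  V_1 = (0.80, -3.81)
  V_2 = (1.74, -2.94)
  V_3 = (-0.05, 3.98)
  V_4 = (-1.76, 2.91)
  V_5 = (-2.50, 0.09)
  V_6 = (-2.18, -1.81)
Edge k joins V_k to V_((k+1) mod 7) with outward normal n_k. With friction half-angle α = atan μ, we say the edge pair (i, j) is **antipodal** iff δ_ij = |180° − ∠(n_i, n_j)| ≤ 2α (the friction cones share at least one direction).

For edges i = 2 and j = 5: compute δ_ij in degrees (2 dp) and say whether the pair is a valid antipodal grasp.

δ = 4.94°, valid

α = atan 0.65 = 33.02°;  2α = 66.05°
edge 2: e_2 = (-1.79, +6.92);  n_2 = (+0.9681, +0.2504)
edge 5: e_5 = (+0.32, -1.90);  n_5 = (-0.9861, -0.1661)
∠(n_2, n_5) = 175.06°
δ = |180° − 175.06°| = 4.94°
4.94° ≤ 2α = 66.05°  →  valid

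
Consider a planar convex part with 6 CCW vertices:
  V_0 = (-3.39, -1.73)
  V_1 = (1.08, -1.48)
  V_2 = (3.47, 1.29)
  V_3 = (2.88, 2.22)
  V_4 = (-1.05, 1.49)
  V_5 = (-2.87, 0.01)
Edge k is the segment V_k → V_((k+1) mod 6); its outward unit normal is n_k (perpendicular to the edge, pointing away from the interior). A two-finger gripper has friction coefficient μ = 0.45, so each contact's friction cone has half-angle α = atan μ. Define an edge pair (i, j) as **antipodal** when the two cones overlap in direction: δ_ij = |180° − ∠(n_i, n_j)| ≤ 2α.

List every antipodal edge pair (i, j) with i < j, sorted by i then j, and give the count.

count = 5; pairs: (0,3), (0,4), (1,3), (1,4), (1,5)

α = atan 0.45 = 24.23°;  2α = 48.46°
n_0 = (+0.0558, -0.9984)
n_1 = (+0.7571, -0.6533)
n_2 = (+0.8444, +0.5357)
n_3 = (-0.1826, +0.9832)
n_4 = (-0.6309, +0.7759)
n_5 = (-0.9581, +0.2863)
  (0,1): δ = 133.99°  ·
  (0,2): δ = 60.81°  ·
  (0,3): δ = 7.32°  ✓
  (0,4): δ = 35.92°  ✓
  (0,5): δ = 70.16°  ·
  (1,2): δ = 106.82°  ·
  (1,3): δ = 38.69°  ✓
  (1,4): δ = 10.09°  ✓
  (1,5): δ = 24.15°  ✓
  (2,3): δ = 111.87°  ·
  (2,4): δ = 83.27°  ·
  (2,5): δ = 49.03°  ·
  (3,4): δ = 151.41°  ·
  (3,5): δ = 117.16°  ·
  (4,5): δ = 145.76°  ·
antipodal pairs: 5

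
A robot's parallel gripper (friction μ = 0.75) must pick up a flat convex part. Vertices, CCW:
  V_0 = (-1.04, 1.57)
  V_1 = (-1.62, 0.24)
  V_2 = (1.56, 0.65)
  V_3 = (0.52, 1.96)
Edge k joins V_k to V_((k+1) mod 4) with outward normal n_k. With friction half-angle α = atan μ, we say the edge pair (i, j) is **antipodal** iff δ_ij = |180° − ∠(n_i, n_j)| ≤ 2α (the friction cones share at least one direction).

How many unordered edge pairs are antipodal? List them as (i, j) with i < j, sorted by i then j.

count = 4; pairs: (0,1), (0,2), (1,2), (1,3)

α = atan 0.75 = 36.87°;  2α = 73.74°
n_0 = (-0.9166, +0.3997)
n_1 = (+0.1279, -0.9918)
n_2 = (+0.7832, +0.6218)
n_3 = (-0.2425, +0.9701)
  (0,1): δ = 59.09°  ✓
  (0,2): δ = 62.01°  ✓
  (0,3): δ = 127.60°  ·
  (1,2): δ = 58.90°  ✓
  (1,3): δ = 6.69°  ✓
  (2,3): δ = 114.41°  ·
antipodal pairs: 4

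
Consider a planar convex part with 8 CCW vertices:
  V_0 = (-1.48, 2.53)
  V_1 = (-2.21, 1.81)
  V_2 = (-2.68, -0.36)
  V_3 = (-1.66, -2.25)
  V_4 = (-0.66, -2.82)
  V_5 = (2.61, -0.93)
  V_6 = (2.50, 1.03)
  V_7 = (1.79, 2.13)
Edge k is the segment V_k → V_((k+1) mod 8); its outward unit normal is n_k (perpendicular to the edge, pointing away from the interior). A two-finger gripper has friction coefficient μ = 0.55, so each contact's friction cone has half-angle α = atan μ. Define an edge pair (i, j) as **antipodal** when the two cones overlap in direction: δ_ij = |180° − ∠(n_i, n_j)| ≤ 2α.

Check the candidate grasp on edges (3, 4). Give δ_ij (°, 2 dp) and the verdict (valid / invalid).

δ = 120.29°, invalid

α = atan 0.55 = 28.81°;  2α = 57.62°
edge 3: e_3 = (+1.00, -0.57);  n_3 = (-0.4952, -0.8688)
edge 4: e_4 = (+3.27, +1.89);  n_4 = (+0.5004, -0.8658)
∠(n_3, n_4) = 59.71°
δ = |180° − 59.71°| = 120.29°
120.29° > 2α = 57.62°  →  invalid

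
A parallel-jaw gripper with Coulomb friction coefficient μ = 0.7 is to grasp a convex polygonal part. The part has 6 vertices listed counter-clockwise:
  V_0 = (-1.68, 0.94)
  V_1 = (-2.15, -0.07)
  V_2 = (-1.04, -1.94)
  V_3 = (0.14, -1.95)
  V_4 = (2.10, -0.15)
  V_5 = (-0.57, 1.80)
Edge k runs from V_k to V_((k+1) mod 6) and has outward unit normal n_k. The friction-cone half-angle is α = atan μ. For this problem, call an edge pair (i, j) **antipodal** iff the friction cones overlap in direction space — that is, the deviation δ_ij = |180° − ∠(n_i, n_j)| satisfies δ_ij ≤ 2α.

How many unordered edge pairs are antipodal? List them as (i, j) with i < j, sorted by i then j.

count = 6; pairs: (0,2), (0,3), (1,4), (2,4), (2,5), (3,5)

α = atan 0.7 = 34.99°;  2α = 69.98°
n_0 = (-0.9066, +0.4219)
n_1 = (-0.8599, -0.5104)
n_2 = (-0.0085, -1.0000)
n_3 = (+0.6764, -0.7365)
n_4 = (+0.5898, +0.8076)
n_5 = (-0.6125, +0.7905)
  (0,1): δ = 124.35°  ·
  (0,2): δ = 65.53°  ✓
  (0,3): δ = 22.48°  ✓
  (0,4): δ = 78.81°  ·
  (0,5): δ = 152.72°  ·
  (1,2): δ = 121.18°  ·
  (1,3): δ = 78.13°  ·
  (1,4): δ = 23.17°  ✓
  (1,5): δ = 97.07°  ·
  (2,3): δ = 136.95°  ·
  (2,4): δ = 35.66°  ✓
  (2,5): δ = 38.25°  ✓
  (3,4): δ = 78.71°  ·
  (3,5): δ = 4.80°  ✓
  (4,5): δ = 106.09°  ·
antipodal pairs: 6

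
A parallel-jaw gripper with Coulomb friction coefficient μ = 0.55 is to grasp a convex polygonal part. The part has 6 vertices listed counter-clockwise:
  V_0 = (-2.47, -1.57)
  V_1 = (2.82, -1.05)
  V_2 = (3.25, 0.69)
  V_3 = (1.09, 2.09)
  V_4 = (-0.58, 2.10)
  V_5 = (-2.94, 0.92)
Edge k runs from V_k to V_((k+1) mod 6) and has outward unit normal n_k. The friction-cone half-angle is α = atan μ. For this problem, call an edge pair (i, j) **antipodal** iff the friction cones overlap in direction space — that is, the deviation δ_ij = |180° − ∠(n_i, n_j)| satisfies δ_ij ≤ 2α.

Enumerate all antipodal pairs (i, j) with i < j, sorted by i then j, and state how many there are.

α = atan 0.55 = 28.81°;  2α = 57.62°
n_0 = (+0.0978, -0.9952)
n_1 = (+0.9708, -0.2399)
n_2 = (+0.5439, +0.8392)
n_3 = (+0.0060, +1.0000)
n_4 = (-0.4472, +0.8944)
n_5 = (-0.9826, -0.1855)
  (0,1): δ = 109.50°  ·
  (0,2): δ = 38.56°  ✓
  (0,3): δ = 5.96°  ✓
  (0,4): δ = 20.95°  ✓
  (0,5): δ = 95.08°  ·
  (1,2): δ = 109.07°  ·
  (1,3): δ = 76.46°  ·
  (1,4): δ = 49.55°  ✓
  (1,5): δ = 24.57°  ✓
  (2,3): δ = 147.39°  ·
  (2,4): δ = 120.49°  ·
  (2,5): δ = 46.36°  ✓
  (3,4): δ = 153.09°  ·
  (3,5): δ = 78.97°  ·
  (4,5): δ = 105.88°  ·
antipodal pairs: 6

count = 6; pairs: (0,2), (0,3), (0,4), (1,4), (1,5), (2,5)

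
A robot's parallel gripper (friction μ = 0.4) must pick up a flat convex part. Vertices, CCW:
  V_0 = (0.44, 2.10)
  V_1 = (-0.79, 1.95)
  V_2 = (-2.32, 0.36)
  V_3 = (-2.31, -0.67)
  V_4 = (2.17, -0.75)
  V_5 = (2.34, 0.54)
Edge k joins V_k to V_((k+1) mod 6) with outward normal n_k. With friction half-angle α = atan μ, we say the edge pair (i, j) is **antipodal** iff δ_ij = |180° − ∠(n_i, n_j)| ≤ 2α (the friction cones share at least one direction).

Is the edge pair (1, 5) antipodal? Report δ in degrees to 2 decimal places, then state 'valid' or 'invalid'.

α = atan 0.4 = 21.80°;  2α = 43.60°
edge 1: e_1 = (-1.53, -1.59);  n_1 = (-0.7206, +0.6934)
edge 5: e_5 = (-1.90, +1.56);  n_5 = (+0.6346, +0.7729)
∠(n_1, n_5) = 85.49°
δ = |180° − 85.49°| = 94.51°
94.51° > 2α = 43.60°  →  invalid

δ = 94.51°, invalid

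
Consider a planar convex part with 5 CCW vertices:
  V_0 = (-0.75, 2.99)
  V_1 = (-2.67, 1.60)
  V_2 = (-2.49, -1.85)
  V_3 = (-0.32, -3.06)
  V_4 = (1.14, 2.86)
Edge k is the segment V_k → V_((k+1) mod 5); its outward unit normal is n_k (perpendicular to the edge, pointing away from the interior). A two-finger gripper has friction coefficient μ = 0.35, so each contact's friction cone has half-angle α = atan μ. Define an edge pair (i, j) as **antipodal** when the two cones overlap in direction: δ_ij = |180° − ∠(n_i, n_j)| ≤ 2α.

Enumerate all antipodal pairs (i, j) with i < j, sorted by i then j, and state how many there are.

α = atan 0.35 = 19.29°;  2α = 38.58°
n_0 = (-0.5864, +0.8100)
n_1 = (-0.9986, -0.0521)
n_2 = (-0.4870, -0.8734)
n_3 = (+0.9709, -0.2394)
n_4 = (+0.0686, +0.9976)
  (0,1): δ = 122.92°  ·
  (0,2): δ = 65.05°  ·
  (0,3): δ = 40.24°  ·
  (0,4): δ = 140.16°  ·
  (1,2): δ = 122.13°  ·
  (1,3): δ = 16.84°  ✓
  (1,4): δ = 83.08°  ·
  (2,3): δ = 74.71°  ·
  (2,4): δ = 25.21°  ✓
  (3,4): δ = 80.08°  ·
antipodal pairs: 2

count = 2; pairs: (1,3), (2,4)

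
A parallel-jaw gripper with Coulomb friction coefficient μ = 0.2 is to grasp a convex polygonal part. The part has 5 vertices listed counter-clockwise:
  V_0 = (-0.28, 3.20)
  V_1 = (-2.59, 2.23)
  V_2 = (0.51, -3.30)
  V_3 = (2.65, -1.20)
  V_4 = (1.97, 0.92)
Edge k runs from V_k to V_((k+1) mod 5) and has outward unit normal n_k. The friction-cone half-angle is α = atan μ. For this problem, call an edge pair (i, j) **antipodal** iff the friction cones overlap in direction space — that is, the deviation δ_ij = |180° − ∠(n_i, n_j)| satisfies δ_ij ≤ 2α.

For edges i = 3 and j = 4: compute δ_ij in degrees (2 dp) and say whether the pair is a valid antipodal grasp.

δ = 153.16°, invalid

α = atan 0.2 = 11.31°;  2α = 22.62°
edge 3: e_3 = (-0.68, +2.12);  n_3 = (+0.9522, +0.3054)
edge 4: e_4 = (-2.25, +2.28);  n_4 = (+0.7118, +0.7024)
∠(n_3, n_4) = 26.84°
δ = |180° − 26.84°| = 153.16°
153.16° > 2α = 22.62°  →  invalid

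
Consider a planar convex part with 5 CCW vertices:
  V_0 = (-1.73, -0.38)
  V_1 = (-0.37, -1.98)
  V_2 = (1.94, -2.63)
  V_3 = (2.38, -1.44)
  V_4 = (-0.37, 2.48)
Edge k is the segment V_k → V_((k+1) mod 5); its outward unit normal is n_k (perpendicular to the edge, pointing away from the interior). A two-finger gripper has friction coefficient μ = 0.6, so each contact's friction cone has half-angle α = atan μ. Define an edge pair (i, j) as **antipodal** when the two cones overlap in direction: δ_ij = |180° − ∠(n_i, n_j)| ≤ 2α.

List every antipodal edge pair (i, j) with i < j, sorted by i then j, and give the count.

count = 5; pairs: (0,2), (0,3), (1,3), (2,4), (3,4)

α = atan 0.6 = 30.96°;  2α = 61.93°
n_0 = (-0.7619, -0.6476)
n_1 = (-0.2709, -0.9626)
n_2 = (+0.9379, -0.3468)
n_3 = (+0.8186, +0.5743)
n_4 = (-0.9031, +0.4294)
  (0,1): δ = 146.08°  ·
  (0,2): δ = 60.66°  ✓
  (0,3): δ = 5.31°  ✓
  (0,4): δ = 114.20°  ·
  (1,2): δ = 94.58°  ·
  (1,3): δ = 39.23°  ✓
  (1,4): δ = 80.28°  ·
  (2,3): δ = 124.66°  ·
  (2,4): δ = 5.14°  ✓
  (3,4): δ = 60.48°  ✓
antipodal pairs: 5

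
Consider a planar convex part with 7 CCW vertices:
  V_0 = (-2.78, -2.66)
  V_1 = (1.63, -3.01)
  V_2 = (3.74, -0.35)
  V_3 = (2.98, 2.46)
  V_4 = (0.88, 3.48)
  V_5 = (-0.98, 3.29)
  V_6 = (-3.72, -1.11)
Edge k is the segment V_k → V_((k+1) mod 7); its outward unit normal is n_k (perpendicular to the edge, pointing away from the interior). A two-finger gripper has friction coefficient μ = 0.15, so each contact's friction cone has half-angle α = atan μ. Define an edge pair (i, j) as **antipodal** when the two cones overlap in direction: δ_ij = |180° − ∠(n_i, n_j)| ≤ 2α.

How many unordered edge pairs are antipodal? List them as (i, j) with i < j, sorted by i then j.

count = 3; pairs: (0,4), (1,5), (2,6)

α = atan 0.15 = 8.53°;  2α = 17.06°
n_0 = (-0.0791, -0.9969)
n_1 = (+0.7834, -0.6215)
n_2 = (+0.9653, +0.2611)
n_3 = (+0.4369, +0.8995)
n_4 = (-0.1016, +0.9948)
n_5 = (-0.8489, +0.5286)
n_6 = (-0.8550, -0.5185)
  (0,1): δ = 123.88°  ·
  (0,2): δ = 70.33°  ·
  (0,3): δ = 21.37°  ·
  (0,4): δ = 10.37°  ✓
  (0,5): δ = 62.63°  ·
  (0,6): δ = 125.77°  ·
  (1,2): δ = 126.44°  ·
  (1,3): δ = 77.48°  ·
  (1,4): δ = 45.74°  ·
  (1,5): δ = 6.51°  ✓
  (1,6): δ = 69.66°  ·
  (2,3): δ = 131.04°  ·
  (2,4): δ = 99.30°  ·
  (2,5): δ = 47.05°  ·
  (2,6): δ = 16.10°  ✓
  (3,4): δ = 148.26°  ·
  (3,5): δ = 96.01°  ·
  (3,6): δ = 32.86°  ·
  (4,5): δ = 127.74°  ·
  (4,6): δ = 64.60°  ·
  (5,6): δ = 116.85°  ·
antipodal pairs: 3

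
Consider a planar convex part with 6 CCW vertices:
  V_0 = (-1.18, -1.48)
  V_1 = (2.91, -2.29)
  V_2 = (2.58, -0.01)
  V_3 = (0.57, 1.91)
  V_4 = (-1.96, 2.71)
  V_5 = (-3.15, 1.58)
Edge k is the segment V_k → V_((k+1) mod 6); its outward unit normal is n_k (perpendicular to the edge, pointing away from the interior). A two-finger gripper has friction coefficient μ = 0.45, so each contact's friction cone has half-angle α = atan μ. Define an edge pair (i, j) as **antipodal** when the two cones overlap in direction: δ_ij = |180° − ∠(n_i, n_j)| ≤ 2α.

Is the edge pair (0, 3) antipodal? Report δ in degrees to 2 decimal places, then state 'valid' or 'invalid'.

α = atan 0.45 = 24.23°;  2α = 48.46°
edge 0: e_0 = (+4.09, -0.81);  n_0 = (-0.1943, -0.9809)
edge 3: e_3 = (-2.53, +0.80);  n_3 = (+0.3015, +0.9535)
∠(n_0, n_3) = 173.65°
δ = |180° − 173.65°| = 6.35°
6.35° ≤ 2α = 48.46°  →  valid

δ = 6.35°, valid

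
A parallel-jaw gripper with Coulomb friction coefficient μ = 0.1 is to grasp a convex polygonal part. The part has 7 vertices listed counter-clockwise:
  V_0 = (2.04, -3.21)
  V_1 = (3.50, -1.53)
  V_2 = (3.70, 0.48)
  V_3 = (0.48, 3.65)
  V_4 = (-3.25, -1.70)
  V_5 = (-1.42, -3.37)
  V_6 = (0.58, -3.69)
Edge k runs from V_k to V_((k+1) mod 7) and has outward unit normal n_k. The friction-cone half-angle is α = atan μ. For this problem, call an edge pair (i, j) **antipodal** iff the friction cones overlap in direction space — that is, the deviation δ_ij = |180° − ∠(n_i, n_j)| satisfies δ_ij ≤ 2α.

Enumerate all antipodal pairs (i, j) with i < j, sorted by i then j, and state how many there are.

count = 2; pairs: (0,3), (2,4)

α = atan 0.1 = 5.71°;  2α = 11.42°
n_0 = (+0.7548, -0.6560)
n_1 = (+0.9951, -0.0990)
n_2 = (+0.7016, +0.7126)
n_3 = (-0.8203, +0.5719)
n_4 = (-0.6741, -0.7387)
n_5 = (-0.1580, -0.9874)
n_6 = (+0.3123, -0.9500)
  (0,1): δ = 144.69°  ·
  (0,2): δ = 93.56°  ·
  (0,3): δ = 6.11°  ✓
  (0,4): δ = 88.61°  ·
  (0,5): δ = 121.90°  ·
  (0,6): δ = 149.19°  ·
  (1,2): δ = 128.87°  ·
  (1,3): δ = 29.20°  ·
  (1,4): δ = 53.30°  ·
  (1,5): δ = 86.59°  ·
  (1,6): δ = 113.88°  ·
  (2,3): δ = 80.33°  ·
  (2,4): δ = 2.17°  ✓
  (2,5): δ = 35.46°  ·
  (2,6): δ = 62.75°  ·
  (3,4): δ = 97.50°  ·
  (3,5): δ = 64.21°  ·
  (3,6): δ = 36.92°  ·
  (4,5): δ = 146.71°  ·
  (4,6): δ = 119.42°  ·
  (5,6): δ = 152.71°  ·
antipodal pairs: 2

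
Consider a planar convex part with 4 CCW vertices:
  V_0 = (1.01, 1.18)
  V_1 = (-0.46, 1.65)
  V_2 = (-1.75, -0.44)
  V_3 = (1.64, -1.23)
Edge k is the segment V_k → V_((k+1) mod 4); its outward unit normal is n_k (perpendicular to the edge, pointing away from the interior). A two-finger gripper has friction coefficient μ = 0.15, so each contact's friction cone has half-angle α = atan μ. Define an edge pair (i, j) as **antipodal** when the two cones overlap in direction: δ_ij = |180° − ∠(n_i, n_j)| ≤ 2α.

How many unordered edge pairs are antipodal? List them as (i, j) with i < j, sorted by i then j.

α = atan 0.15 = 8.53°;  2α = 17.06°
n_0 = (+0.3045, +0.9525)
n_1 = (-0.8510, +0.5252)
n_2 = (-0.2270, -0.9739)
n_3 = (+0.9675, +0.2529)
  (0,1): δ = 103.95°  ·
  (0,2): δ = 4.61°  ✓
  (0,3): δ = 122.38°  ·
  (1,2): δ = 71.43°  ·
  (1,3): δ = 46.33°  ·
  (2,3): δ = 62.23°  ·
antipodal pairs: 1

count = 1; pairs: (0,2)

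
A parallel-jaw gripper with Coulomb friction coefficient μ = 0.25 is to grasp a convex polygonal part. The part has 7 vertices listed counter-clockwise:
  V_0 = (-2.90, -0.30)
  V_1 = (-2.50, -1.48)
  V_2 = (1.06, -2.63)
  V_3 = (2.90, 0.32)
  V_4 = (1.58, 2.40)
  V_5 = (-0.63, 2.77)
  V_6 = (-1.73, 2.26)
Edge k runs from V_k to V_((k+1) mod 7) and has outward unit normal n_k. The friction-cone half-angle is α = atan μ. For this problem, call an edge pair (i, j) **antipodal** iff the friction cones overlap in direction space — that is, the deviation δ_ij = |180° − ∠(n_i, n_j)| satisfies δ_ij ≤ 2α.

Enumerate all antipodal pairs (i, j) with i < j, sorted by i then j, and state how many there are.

count = 3; pairs: (0,3), (1,4), (2,6)

α = atan 0.25 = 14.04°;  2α = 28.07°
n_0 = (-0.9471, -0.3210)
n_1 = (-0.3074, -0.9516)
n_2 = (+0.8485, -0.5292)
n_3 = (+0.8443, +0.5358)
n_4 = (+0.1651, +0.9863)
n_5 = (-0.4206, +0.9072)
n_6 = (-0.9095, +0.4157)
  (0,1): δ = 126.63°  ·
  (0,2): δ = 50.68°  ·
  (0,3): δ = 13.67°  ✓
  (0,4): δ = 61.77°  ·
  (0,5): δ = 96.15°  ·
  (0,6): δ = 136.71°  ·
  (1,2): δ = 104.05°  ·
  (1,3): δ = 39.70°  ·
  (1,4): δ = 8.40°  ✓
  (1,5): δ = 42.78°  ·
  (1,6): δ = 83.34°  ·
  (2,3): δ = 115.65°  ·
  (2,4): δ = 67.55°  ·
  (2,5): δ = 33.17°  ·
  (2,6): δ = 7.39°  ✓
  (3,4): δ = 131.90°  ·
  (3,5): δ = 97.53°  ·
  (3,6): δ = 56.96°  ·
  (4,5): δ = 145.62°  ·
  (4,6): δ = 105.06°  ·
  (5,6): δ = 139.44°  ·
antipodal pairs: 3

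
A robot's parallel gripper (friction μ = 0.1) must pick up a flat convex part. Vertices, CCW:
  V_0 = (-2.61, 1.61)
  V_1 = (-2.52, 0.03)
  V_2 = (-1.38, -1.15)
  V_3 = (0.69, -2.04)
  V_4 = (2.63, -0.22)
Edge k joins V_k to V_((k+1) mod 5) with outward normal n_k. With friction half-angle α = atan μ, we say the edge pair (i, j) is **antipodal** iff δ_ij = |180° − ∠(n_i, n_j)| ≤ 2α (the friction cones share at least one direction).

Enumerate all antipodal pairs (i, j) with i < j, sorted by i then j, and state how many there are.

count = 1; pairs: (2,4)

α = atan 0.1 = 5.71°;  2α = 11.42°
n_0 = (-0.9984, -0.0569)
n_1 = (-0.7192, -0.6948)
n_2 = (-0.3950, -0.9187)
n_3 = (+0.6842, -0.7293)
n_4 = (+0.3297, +0.9441)
  (0,1): δ = 139.25°  ·
  (0,2): δ = 116.53°  ·
  (0,3): δ = 50.09°  ·
  (0,4): δ = 67.49°  ·
  (1,2): δ = 157.28°  ·
  (1,3): δ = 90.84°  ·
  (1,4): δ = 26.74°  ·
  (2,3): δ = 113.56°  ·
  (2,4): δ = 4.01°  ✓
  (3,4): δ = 62.42°  ·
antipodal pairs: 1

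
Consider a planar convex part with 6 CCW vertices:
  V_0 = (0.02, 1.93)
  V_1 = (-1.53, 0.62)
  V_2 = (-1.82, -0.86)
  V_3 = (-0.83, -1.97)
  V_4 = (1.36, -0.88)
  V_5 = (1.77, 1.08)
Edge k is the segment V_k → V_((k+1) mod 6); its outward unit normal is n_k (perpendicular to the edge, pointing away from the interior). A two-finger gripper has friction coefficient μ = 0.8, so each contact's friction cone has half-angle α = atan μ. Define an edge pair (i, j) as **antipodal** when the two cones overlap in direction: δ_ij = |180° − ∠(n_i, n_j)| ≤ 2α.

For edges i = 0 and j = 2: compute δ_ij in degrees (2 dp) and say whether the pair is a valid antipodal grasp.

δ = 88.47°, invalid

α = atan 0.8 = 38.66°;  2α = 77.32°
edge 0: e_0 = (-1.55, -1.31);  n_0 = (-0.6455, +0.7638)
edge 2: e_2 = (+0.99, -1.11);  n_2 = (-0.7463, -0.6656)
∠(n_0, n_2) = 91.53°
δ = |180° − 91.53°| = 88.47°
88.47° > 2α = 77.32°  →  invalid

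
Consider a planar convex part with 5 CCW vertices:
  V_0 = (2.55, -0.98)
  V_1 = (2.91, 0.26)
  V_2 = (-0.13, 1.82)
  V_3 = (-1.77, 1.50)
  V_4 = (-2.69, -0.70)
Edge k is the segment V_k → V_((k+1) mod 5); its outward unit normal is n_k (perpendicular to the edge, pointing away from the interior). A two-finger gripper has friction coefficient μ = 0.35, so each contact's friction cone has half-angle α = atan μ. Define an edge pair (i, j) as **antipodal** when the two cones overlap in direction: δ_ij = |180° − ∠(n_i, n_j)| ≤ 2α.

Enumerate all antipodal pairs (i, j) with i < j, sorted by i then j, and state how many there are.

α = atan 0.35 = 19.29°;  2α = 38.58°
n_0 = (+0.9603, -0.2788)
n_1 = (+0.4566, +0.8897)
n_2 = (-0.1915, +0.9815)
n_3 = (-0.9226, +0.3858)
n_4 = (-0.0534, -0.9986)
  (0,1): δ = 100.98°  ·
  (0,2): δ = 62.77°  ·
  (0,3): δ = 6.50°  ✓
  (0,4): δ = 103.13°  ·
  (1,2): δ = 141.79°  ·
  (1,3): δ = 85.53°  ·
  (1,4): δ = 24.11°  ✓
  (2,3): δ = 123.73°  ·
  (2,4): δ = 14.10°  ✓
  (3,4): δ = 70.36°  ·
antipodal pairs: 3

count = 3; pairs: (0,3), (1,4), (2,4)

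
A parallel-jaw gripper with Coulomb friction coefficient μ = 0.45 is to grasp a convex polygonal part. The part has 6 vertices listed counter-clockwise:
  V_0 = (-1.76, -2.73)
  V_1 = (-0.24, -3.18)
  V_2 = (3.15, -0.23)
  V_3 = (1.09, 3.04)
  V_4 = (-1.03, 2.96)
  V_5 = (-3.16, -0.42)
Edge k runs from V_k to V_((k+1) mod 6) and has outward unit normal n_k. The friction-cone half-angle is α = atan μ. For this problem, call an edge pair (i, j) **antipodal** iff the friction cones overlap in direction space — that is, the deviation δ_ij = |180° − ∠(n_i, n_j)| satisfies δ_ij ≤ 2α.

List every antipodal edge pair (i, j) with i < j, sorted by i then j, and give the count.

α = atan 0.45 = 24.23°;  2α = 48.46°
n_0 = (-0.2839, -0.9589)
n_1 = (+0.6565, -0.7544)
n_2 = (+0.8461, +0.5330)
n_3 = (-0.0377, +0.9993)
n_4 = (-0.8460, +0.5331)
n_5 = (-0.8552, -0.5183)
  (0,1): δ = 122.48°  ·
  (0,2): δ = 41.30°  ✓
  (0,3): δ = 18.65°  ✓
  (0,4): δ = 74.27°  ·
  (0,5): δ = 137.71°  ·
  (1,2): δ = 98.82°  ·
  (1,3): δ = 38.87°  ✓
  (1,4): δ = 16.75°  ✓
  (1,5): δ = 80.19°  ·
  (2,3): δ = 120.05°  ·
  (2,4): δ = 64.43°  ·
  (2,5): δ = 0.99°  ✓
  (3,4): δ = 124.38°  ·
  (3,5): δ = 60.94°  ·
  (4,5): δ = 116.56°  ·
antipodal pairs: 5

count = 5; pairs: (0,2), (0,3), (1,3), (1,4), (2,5)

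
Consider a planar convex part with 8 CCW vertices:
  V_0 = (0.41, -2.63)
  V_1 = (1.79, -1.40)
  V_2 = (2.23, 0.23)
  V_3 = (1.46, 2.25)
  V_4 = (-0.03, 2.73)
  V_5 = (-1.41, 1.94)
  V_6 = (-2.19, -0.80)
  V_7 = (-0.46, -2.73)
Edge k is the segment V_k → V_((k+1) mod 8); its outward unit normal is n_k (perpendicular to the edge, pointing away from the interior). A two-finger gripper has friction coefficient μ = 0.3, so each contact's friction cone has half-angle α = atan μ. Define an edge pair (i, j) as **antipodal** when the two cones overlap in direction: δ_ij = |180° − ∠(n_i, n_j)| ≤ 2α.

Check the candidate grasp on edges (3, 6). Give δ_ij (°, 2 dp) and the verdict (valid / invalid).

α = atan 0.3 = 16.70°;  2α = 33.40°
edge 3: e_3 = (-1.49, +0.48);  n_3 = (+0.3066, +0.9518)
edge 6: e_6 = (+1.73, -1.93);  n_6 = (-0.7446, -0.6675)
∠(n_3, n_6) = 149.73°
δ = |180° − 149.73°| = 30.27°
30.27° ≤ 2α = 33.40°  →  valid

δ = 30.27°, valid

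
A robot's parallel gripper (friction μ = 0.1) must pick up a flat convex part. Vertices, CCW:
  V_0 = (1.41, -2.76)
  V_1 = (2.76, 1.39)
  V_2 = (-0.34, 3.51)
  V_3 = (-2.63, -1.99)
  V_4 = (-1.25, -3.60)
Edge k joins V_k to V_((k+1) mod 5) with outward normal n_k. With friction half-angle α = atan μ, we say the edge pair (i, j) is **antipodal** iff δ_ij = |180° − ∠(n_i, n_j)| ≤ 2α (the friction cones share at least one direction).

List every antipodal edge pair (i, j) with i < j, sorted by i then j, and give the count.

count = 1; pairs: (0,2)

α = atan 0.1 = 5.71°;  2α = 11.42°
n_0 = (+0.9509, -0.3093)
n_1 = (+0.5645, +0.8254)
n_2 = (-0.9232, +0.3844)
n_3 = (-0.7593, -0.6508)
n_4 = (+0.3011, -0.9536)
  (0,1): δ = 106.35°  ·
  (0,2): δ = 4.59°  ✓
  (0,3): δ = 58.62°  ·
  (0,4): δ = 125.55°  ·
  (1,2): δ = 78.24°  ·
  (1,3): δ = 15.03°  ·
  (1,4): δ = 51.89°  ·
  (2,3): δ = 116.79°  ·
  (2,4): δ = 49.87°  ·
  (3,4): δ = 113.08°  ·
antipodal pairs: 1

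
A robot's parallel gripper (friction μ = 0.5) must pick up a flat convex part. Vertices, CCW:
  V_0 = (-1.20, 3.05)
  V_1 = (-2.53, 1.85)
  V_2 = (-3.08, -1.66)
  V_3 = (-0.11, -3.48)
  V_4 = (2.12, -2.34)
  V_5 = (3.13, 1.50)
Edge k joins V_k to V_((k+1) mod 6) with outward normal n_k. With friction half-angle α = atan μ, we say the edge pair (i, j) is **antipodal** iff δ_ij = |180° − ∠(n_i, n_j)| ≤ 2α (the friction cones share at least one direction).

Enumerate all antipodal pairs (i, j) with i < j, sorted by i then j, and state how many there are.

count = 5; pairs: (0,3), (0,4), (1,4), (2,5), (3,5)

α = atan 0.5 = 26.57°;  2α = 53.13°
n_0 = (-0.6699, +0.7425)
n_1 = (-0.9879, +0.1548)
n_2 = (-0.5225, -0.8526)
n_3 = (+0.4552, -0.8904)
n_4 = (+0.9671, -0.2544)
n_5 = (+0.3370, +0.9415)
  (0,1): δ = 140.96°  ·
  (0,2): δ = 73.56°  ·
  (0,3): δ = 14.98°  ✓
  (0,4): δ = 33.21°  ✓
  (0,5): δ = 118.25°  ·
  (1,2): δ = 112.59°  ·
  (1,3): δ = 54.02°  ·
  (1,4): δ = 5.83°  ✓
  (1,5): δ = 79.21°  ·
  (2,3): δ = 121.42°  ·
  (2,4): δ = 73.24°  ·
  (2,5): δ = 11.80°  ✓
  (3,4): δ = 131.81°  ·
  (3,5): δ = 46.77°  ✓
  (4,5): δ = 94.96°  ·
antipodal pairs: 5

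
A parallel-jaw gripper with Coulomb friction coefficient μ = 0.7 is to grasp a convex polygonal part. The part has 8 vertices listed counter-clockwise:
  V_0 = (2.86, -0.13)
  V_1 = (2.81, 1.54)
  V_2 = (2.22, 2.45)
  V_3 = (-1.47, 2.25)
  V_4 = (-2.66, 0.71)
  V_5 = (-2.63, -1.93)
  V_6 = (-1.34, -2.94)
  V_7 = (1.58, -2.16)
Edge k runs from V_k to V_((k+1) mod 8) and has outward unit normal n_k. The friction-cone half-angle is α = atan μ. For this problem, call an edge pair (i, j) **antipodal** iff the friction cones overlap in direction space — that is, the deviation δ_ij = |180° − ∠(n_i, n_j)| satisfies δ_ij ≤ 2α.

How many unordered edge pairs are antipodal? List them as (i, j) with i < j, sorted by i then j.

α = atan 0.7 = 34.99°;  2α = 69.98°
n_0 = (+0.9996, +0.0299)
n_1 = (+0.8391, +0.5440)
n_2 = (-0.0541, +0.9985)
n_3 = (-0.7913, +0.6114)
n_4 = (-0.9999, -0.0114)
n_5 = (-0.6165, -0.7874)
n_6 = (+0.2581, -0.9661)
n_7 = (+0.8459, -0.5334)
  (0,1): δ = 148.76°  ·
  (0,2): δ = 88.61°  ·
  (0,3): δ = 39.41°  ✓
  (0,4): δ = 1.06°  ✓
  (0,5): δ = 50.23°  ✓
  (0,6): δ = 103.24°  ·
  (0,7): δ = 146.05°  ·
  (1,2): δ = 119.85°  ·
  (1,3): δ = 70.65°  ·
  (1,4): δ = 32.31°  ✓
  (1,5): δ = 18.98°  ✓
  (1,6): δ = 72.00°  ·
  (1,7): δ = 114.81°  ·
  (2,3): δ = 130.80°  ·
  (2,4): δ = 92.45°  ·
  (2,5): δ = 41.16°  ✓
  (2,6): δ = 11.85°  ✓
  (2,7): δ = 54.66°  ✓
  (3,4): δ = 141.65°  ·
  (3,5): δ = 90.36°  ·
  (3,6): δ = 37.35°  ✓
  (3,7): δ = 5.46°  ✓
  (4,5): δ = 128.71°  ·
  (4,6): δ = 75.70°  ·
  (4,7): δ = 32.88°  ✓
  (5,6): δ = 126.99°  ·
  (5,7): δ = 84.17°  ·
  (6,7): δ = 137.19°  ·
antipodal pairs: 11

count = 11; pairs: (0,3), (0,4), (0,5), (1,4), (1,5), (2,5), (2,6), (2,7), (3,6), (3,7), (4,7)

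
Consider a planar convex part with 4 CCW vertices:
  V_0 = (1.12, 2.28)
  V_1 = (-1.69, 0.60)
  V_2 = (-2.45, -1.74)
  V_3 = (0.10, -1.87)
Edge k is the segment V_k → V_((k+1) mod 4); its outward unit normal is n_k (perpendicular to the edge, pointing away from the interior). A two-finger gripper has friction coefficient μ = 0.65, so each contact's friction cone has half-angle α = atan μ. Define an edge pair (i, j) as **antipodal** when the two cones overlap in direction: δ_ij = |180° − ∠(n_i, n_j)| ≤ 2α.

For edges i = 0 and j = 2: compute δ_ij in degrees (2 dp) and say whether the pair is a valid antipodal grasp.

δ = 33.79°, valid

α = atan 0.65 = 33.02°;  2α = 66.05°
edge 0: e_0 = (-2.81, -1.68);  n_0 = (-0.5131, +0.8583)
edge 2: e_2 = (+2.55, -0.13);  n_2 = (-0.0509, -0.9987)
∠(n_0, n_2) = 146.21°
δ = |180° − 146.21°| = 33.79°
33.79° ≤ 2α = 66.05°  →  valid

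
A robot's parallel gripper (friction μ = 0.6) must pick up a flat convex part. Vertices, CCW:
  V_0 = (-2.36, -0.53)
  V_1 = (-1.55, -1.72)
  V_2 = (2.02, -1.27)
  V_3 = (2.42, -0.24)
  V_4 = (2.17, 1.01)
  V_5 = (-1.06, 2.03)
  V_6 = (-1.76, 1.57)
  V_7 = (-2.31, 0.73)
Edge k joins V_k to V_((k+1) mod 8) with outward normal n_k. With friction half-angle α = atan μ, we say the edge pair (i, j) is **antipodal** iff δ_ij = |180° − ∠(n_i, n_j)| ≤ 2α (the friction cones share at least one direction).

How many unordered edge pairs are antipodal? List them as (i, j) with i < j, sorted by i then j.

count = 11; pairs: (0,2), (0,3), (0,4), (1,4), (1,5), (1,6), (2,5), (2,6), (2,7), (3,6), (3,7)

α = atan 0.6 = 30.96°;  2α = 61.93°
n_0 = (-0.8267, -0.5627)
n_1 = (+0.1251, -0.9921)
n_2 = (+0.9322, -0.3620)
n_3 = (+0.9806, +0.1961)
n_4 = (+0.3011, +0.9536)
n_5 = (-0.5492, +0.8357)
n_6 = (-0.8366, +0.5478)
n_7 = (-0.9992, +0.0397)
  (0,1): δ = 117.06°  ·
  (0,2): δ = 55.47°  ✓
  (0,3): δ = 22.93°  ✓
  (0,4): δ = 38.23°  ✓
  (0,5): δ = 89.07°  ·
  (0,6): δ = 112.54°  ·
  (0,7): δ = 143.49°  ·
  (1,2): δ = 118.41°  ·
  (1,3): δ = 85.87°  ·
  (1,4): δ = 24.71°  ✓
  (1,5): δ = 26.13°  ✓
  (1,6): δ = 49.60°  ✓
  (1,7): δ = 80.54°  ·
  (2,3): δ = 147.47°  ·
  (2,4): δ = 86.30°  ·
  (2,5): δ = 35.47°  ✓
  (2,6): δ = 11.99°  ✓
  (2,7): δ = 18.95°  ✓
  (3,4): δ = 118.84°  ·
  (3,5): δ = 68.00°  ·
  (3,6): δ = 44.53°  ✓
  (3,7): δ = 13.58°  ✓
  (4,5): δ = 129.16°  ·
  (4,6): δ = 105.69°  ·
  (4,7): δ = 74.75°  ·
  (5,6): δ = 156.53°  ·
  (5,7): δ = 125.58°  ·
  (6,7): δ = 149.06°  ·
antipodal pairs: 11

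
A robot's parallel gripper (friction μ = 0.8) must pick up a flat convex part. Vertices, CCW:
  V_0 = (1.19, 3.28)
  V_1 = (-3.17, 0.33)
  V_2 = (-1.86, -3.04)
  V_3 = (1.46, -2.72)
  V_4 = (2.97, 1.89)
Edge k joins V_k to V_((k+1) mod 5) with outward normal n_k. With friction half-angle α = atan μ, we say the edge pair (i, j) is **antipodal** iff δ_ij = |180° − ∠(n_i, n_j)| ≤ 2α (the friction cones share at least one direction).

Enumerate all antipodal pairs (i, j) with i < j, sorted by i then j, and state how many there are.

count = 5; pairs: (0,2), (0,3), (1,3), (1,4), (2,4)

α = atan 0.8 = 38.66°;  2α = 77.32°
n_0 = (-0.5604, +0.8282)
n_1 = (-0.9321, -0.3623)
n_2 = (+0.0959, -0.9954)
n_3 = (+0.9503, -0.3113)
n_4 = (+0.6155, +0.7882)
  (0,1): δ = 102.84°  ·
  (0,2): δ = 28.58°  ✓
  (0,3): δ = 37.78°  ✓
  (0,4): δ = 107.93°  ·
  (1,2): δ = 105.74°  ·
  (1,3): δ = 39.38°  ✓
  (1,4): δ = 30.77°  ✓
  (2,3): δ = 113.64°  ·
  (2,4): δ = 43.49°  ✓
  (3,4): δ = 109.85°  ·
antipodal pairs: 5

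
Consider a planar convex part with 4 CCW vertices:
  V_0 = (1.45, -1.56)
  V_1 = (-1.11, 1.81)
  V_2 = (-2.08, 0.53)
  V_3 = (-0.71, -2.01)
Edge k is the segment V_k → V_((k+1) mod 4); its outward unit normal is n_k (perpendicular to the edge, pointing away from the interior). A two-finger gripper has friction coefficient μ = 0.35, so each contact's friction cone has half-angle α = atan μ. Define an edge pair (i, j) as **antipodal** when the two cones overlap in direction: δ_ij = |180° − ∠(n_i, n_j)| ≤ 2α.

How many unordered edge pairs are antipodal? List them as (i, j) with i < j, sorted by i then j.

α = atan 0.35 = 19.29°;  2α = 38.58°
n_0 = (+0.7963, +0.6049)
n_1 = (-0.7970, +0.6040)
n_2 = (-0.8801, -0.4747)
n_3 = (+0.2040, -0.9790)
  (0,1): δ = 74.38°  ·
  (0,2): δ = 8.88°  ✓
  (0,3): δ = 64.55°  ·
  (1,2): δ = 114.50°  ·
  (1,3): δ = 41.08°  ·
  (2,3): δ = 106.57°  ·
antipodal pairs: 1

count = 1; pairs: (0,2)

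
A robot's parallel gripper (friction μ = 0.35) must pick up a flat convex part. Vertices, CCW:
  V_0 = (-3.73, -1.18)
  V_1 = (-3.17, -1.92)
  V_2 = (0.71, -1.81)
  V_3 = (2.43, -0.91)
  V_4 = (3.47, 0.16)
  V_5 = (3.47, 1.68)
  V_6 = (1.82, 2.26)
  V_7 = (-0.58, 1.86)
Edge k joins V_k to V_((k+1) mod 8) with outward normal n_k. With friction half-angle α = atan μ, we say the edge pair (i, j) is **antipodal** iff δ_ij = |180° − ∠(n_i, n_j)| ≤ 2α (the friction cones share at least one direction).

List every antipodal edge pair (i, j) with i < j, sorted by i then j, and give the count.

count = 8; pairs: (0,4), (0,5), (1,5), (1,6), (2,6), (2,7), (3,6), (3,7)

α = atan 0.35 = 19.29°;  2α = 38.58°
n_0 = (-0.7974, -0.6034)
n_1 = (+0.0283, -0.9996)
n_2 = (+0.4636, -0.8860)
n_3 = (+0.7171, -0.6970)
n_4 = (+1.0000, -0.0000)
n_5 = (+0.3316, +0.9434)
n_6 = (-0.1644, +0.9864)
n_7 = (-0.6944, +0.7196)
  (0,1): δ = 125.49°  ·
  (0,2): δ = 99.50°  ·
  (0,3): δ = 81.30°  ·
  (0,4): δ = 37.12°  ✓
  (0,5): δ = 33.52°  ✓
  (0,6): δ = 62.35°  ·
  (0,7): δ = 96.87°  ·
  (1,2): δ = 154.00°  ·
  (1,3): δ = 135.81°  ·
  (1,4): δ = 91.62°  ·
  (1,5): δ = 20.99°  ✓
  (1,6): δ = 7.84°  ✓
  (1,7): δ = 42.36°  ·
  (2,3): δ = 161.81°  ·
  (2,4): δ = 117.62°  ·
  (2,5): δ = 46.99°  ·
  (2,6): δ = 18.16°  ✓
  (2,7): δ = 16.36°  ✓
  (3,4): δ = 135.81°  ·
  (3,5): δ = 65.18°  ·
  (3,6): δ = 36.35°  ✓
  (3,7): δ = 1.83°  ✓
  (4,5): δ = 109.37°  ·
  (4,6): δ = 80.54°  ·
  (4,7): δ = 46.02°  ·
  (5,6): δ = 151.17°  ·
  (5,7): δ = 116.65°  ·
  (6,7): δ = 145.48°  ·
antipodal pairs: 8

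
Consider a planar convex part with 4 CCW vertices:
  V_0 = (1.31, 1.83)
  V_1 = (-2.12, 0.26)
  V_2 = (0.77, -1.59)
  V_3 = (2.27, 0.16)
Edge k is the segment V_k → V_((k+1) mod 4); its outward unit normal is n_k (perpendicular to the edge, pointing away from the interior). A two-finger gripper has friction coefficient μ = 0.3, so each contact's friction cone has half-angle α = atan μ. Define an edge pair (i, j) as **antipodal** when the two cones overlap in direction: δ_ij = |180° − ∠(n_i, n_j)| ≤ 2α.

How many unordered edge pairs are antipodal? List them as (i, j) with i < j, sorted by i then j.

α = atan 0.3 = 16.70°;  2α = 33.40°
n_0 = (-0.4162, +0.9093)
n_1 = (-0.5391, -0.8422)
n_2 = (+0.7593, -0.6508)
n_3 = (+0.8670, +0.4984)
  (0,1): δ = 57.22°  ·
  (0,2): δ = 24.80°  ✓
  (0,3): δ = 95.30°  ·
  (1,2): δ = 97.98°  ·
  (1,3): δ = 27.48°  ✓
  (2,3): δ = 109.51°  ·
antipodal pairs: 2

count = 2; pairs: (0,2), (1,3)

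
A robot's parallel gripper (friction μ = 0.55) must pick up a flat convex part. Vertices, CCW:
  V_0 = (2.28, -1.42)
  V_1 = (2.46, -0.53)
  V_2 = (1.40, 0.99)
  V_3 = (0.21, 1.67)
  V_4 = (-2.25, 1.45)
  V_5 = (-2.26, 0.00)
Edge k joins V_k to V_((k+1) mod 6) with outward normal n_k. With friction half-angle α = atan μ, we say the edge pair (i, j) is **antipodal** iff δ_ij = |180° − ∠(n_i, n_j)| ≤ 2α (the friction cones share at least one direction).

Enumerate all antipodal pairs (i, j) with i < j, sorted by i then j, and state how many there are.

count = 5; pairs: (0,4), (1,4), (1,5), (2,5), (3,5)

α = atan 0.55 = 28.81°;  2α = 57.62°
n_0 = (+0.9802, -0.1982)
n_1 = (+0.8202, +0.5720)
n_2 = (+0.4961, +0.8682)
n_3 = (-0.0891, +0.9960)
n_4 = (-1.0000, +0.0069)
n_5 = (-0.2985, -0.9544)
  (0,1): δ = 133.68°  ·
  (0,2): δ = 108.31°  ·
  (0,3): δ = 73.46°  ·
  (0,4): δ = 11.04°  ✓
  (0,5): δ = 84.07°  ·
  (1,2): δ = 154.64°  ·
  (1,3): δ = 119.78°  ·
  (1,4): δ = 35.29°  ✓
  (1,5): δ = 37.74°  ✓
  (2,3): δ = 145.14°  ·
  (2,4): δ = 60.65°  ·
  (2,5): δ = 12.38°  ✓
  (3,4): δ = 95.51°  ·
  (3,5): δ = 22.48°  ✓
  (4,5): δ = 106.97°  ·
antipodal pairs: 5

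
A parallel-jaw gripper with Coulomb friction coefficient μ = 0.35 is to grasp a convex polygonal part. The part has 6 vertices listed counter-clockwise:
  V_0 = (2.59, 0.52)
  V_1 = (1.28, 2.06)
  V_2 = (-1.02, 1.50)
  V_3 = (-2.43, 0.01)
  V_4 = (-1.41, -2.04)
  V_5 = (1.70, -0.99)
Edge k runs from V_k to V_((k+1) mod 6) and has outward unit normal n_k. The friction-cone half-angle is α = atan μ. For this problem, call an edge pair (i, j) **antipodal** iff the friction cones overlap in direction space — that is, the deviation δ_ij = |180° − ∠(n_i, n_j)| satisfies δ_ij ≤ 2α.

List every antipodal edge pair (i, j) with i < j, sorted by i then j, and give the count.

count = 4; pairs: (0,3), (1,4), (2,4), (2,5)

α = atan 0.35 = 19.29°;  2α = 38.58°
n_0 = (+0.7617, +0.6479)
n_1 = (-0.2366, +0.9716)
n_2 = (-0.7263, +0.6873)
n_3 = (-0.8953, -0.4455)
n_4 = (+0.3199, -0.9475)
n_5 = (+0.8615, -0.5078)
  (0,1): δ = 116.70°  ·
  (0,2): δ = 83.81°  ·
  (0,3): δ = 13.93°  ✓
  (0,4): δ = 68.27°  ·
  (0,5): δ = 109.10°  ·
  (1,2): δ = 147.10°  ·
  (1,3): δ = 77.23°  ·
  (1,4): δ = 4.97°  ✓
  (1,5): δ = 45.80°  ·
  (2,3): δ = 110.13°  ·
  (2,4): δ = 27.92°  ✓
  (2,5): δ = 12.90°  ✓
  (3,4): δ = 97.80°  ·
  (3,5): δ = 56.97°  ·
  (4,5): δ = 139.17°  ·
antipodal pairs: 4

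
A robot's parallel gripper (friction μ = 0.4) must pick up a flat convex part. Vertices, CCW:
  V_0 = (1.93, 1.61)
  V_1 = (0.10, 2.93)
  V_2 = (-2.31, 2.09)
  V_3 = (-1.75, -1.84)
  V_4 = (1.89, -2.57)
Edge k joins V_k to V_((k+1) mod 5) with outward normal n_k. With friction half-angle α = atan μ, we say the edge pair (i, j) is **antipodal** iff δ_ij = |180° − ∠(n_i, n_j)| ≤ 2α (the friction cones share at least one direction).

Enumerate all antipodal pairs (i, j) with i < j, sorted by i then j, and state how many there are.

count = 3; pairs: (0,3), (1,3), (2,4)

α = atan 0.4 = 21.80°;  2α = 43.60°
n_0 = (+0.5850, +0.8110)
n_1 = (-0.3291, +0.9443)
n_2 = (-0.9900, -0.1411)
n_3 = (-0.1966, -0.9805)
n_4 = (+1.0000, -0.0096)
  (0,1): δ = 124.98°  ·
  (0,2): δ = 46.09°  ·
  (0,3): δ = 24.46°  ✓
  (0,4): δ = 125.26°  ·
  (1,2): δ = 101.11°  ·
  (1,3): δ = 30.56°  ✓
  (1,4): δ = 70.24°  ·
  (2,3): δ = 109.45°  ·
  (2,4): δ = 8.66°  ✓
  (3,4): δ = 79.21°  ·
antipodal pairs: 3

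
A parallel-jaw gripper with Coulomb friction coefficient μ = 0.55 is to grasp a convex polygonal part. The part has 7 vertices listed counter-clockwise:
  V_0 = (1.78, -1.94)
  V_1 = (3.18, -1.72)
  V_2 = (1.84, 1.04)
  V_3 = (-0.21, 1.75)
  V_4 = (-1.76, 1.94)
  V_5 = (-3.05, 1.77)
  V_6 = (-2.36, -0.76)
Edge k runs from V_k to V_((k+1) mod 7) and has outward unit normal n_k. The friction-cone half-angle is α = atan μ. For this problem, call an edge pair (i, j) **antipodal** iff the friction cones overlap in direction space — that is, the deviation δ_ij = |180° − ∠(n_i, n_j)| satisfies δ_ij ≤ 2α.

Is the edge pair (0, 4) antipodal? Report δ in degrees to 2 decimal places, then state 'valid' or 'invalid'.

δ = 1.42°, valid

α = atan 0.55 = 28.81°;  2α = 57.62°
edge 0: e_0 = (+1.40, +0.22);  n_0 = (+0.1552, -0.9879)
edge 4: e_4 = (-1.29, -0.17);  n_4 = (-0.1307, +0.9914)
∠(n_0, n_4) = 178.58°
δ = |180° − 178.58°| = 1.42°
1.42° ≤ 2α = 57.62°  →  valid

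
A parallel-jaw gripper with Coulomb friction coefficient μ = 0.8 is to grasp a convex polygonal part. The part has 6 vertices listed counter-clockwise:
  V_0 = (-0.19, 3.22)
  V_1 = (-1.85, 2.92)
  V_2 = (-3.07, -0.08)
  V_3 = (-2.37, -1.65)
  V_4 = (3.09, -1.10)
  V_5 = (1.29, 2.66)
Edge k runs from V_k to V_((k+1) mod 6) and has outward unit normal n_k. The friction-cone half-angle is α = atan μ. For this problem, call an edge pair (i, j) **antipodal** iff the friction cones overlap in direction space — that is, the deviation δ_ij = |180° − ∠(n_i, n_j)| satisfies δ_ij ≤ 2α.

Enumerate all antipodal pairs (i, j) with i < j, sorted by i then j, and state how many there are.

count = 8; pairs: (0,2), (0,3), (1,3), (1,4), (2,4), (2,5), (3,4), (3,5)

α = atan 0.8 = 38.66°;  2α = 77.32°
n_0 = (-0.1778, +0.9841)
n_1 = (-0.9263, +0.3767)
n_2 = (-0.9133, -0.4072)
n_3 = (+0.1002, -0.9950)
n_4 = (+0.9020, +0.4318)
n_5 = (+0.3539, +0.9353)
  (0,1): δ = 122.37°  ·
  (0,2): δ = 76.21°  ✓
  (0,3): δ = 4.49°  ✓
  (0,4): δ = 105.34°  ·
  (0,5): δ = 149.03°  ·
  (1,2): δ = 133.84°  ·
  (1,3): δ = 62.12°  ✓
  (1,4): δ = 47.71°  ✓
  (1,5): δ = 91.40°  ·
  (2,3): δ = 108.28°  ·
  (2,4): δ = 1.55°  ✓
  (2,5): δ = 45.24°  ✓
  (3,4): δ = 70.17°  ✓
  (3,5): δ = 26.48°  ✓
  (4,5): δ = 136.31°  ·
antipodal pairs: 8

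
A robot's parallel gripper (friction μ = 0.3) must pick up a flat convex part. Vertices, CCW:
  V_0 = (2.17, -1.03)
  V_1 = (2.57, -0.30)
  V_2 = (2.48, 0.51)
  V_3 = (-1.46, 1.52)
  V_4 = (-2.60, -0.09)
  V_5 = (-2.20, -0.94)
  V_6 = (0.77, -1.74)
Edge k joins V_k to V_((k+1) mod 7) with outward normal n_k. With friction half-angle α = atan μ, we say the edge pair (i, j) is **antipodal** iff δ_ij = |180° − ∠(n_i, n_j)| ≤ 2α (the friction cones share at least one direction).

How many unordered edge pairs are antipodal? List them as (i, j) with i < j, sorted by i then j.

α = atan 0.3 = 16.70°;  2α = 33.40°
n_0 = (+0.8770, -0.4805)
n_1 = (+0.9939, +0.1104)
n_2 = (+0.2483, +0.9687)
n_3 = (-0.8161, +0.5779)
n_4 = (-0.9048, -0.4258)
n_5 = (-0.2601, -0.9656)
n_6 = (+0.4523, -0.8919)
  (0,1): δ = 144.94°  ·
  (0,2): δ = 75.66°  ·
  (0,3): δ = 6.58°  ✓
  (0,4): δ = 53.92°  ·
  (0,5): δ = 103.64°  ·
  (0,6): δ = 145.61°  ·
  (1,2): δ = 110.72°  ·
  (1,3): δ = 41.64°  ·
  (1,4): δ = 18.86°  ✓
  (1,5): δ = 68.58°  ·
  (1,6): δ = 110.55°  ·
  (2,3): δ = 110.92°  ·
  (2,4): δ = 50.42°  ·
  (2,5): δ = 0.70°  ✓
  (2,6): δ = 41.27°  ·
  (3,4): δ = 119.50°  ·
  (3,5): δ = 69.77°  ·
  (3,6): δ = 27.81°  ✓
  (4,5): δ = 130.28°  ·
  (4,6): δ = 88.31°  ·
  (5,6): δ = 138.03°  ·
antipodal pairs: 4

count = 4; pairs: (0,3), (1,4), (2,5), (3,6)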